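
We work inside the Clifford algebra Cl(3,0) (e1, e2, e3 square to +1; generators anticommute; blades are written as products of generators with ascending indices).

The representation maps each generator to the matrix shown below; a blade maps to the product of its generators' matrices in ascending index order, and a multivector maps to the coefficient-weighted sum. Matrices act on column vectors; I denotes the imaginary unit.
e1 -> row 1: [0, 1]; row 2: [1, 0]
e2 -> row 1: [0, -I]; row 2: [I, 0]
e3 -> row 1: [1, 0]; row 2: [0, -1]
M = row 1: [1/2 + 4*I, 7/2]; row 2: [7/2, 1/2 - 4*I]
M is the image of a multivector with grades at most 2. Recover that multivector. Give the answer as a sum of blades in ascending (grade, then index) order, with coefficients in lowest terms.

Method: 1, rho(e1), rho(e2), rho(e3) form a trace-orthogonal basis of the 2x2 complex matrices (tr(X Y) = 2 if X = Y, else 0), so M = m0*1 + m1*rho(e1) + m2*rho(e2) + m3*rho(e3) with m0 = tr(M)/2 = 1/2, m1 = tr(M rho(e1))/2 = 7/2, m2 = tr(M rho(e2))/2 = 0, m3 = tr(M rho(e3))/2 = 4*I.
Multiplying table entries, the bivector images are rho(e1 e2) = I*rho(e3), rho(e1 e3) = -I*rho(e2), rho(e2 e3) = I*rho(e1); with real blade coefficients the real parts of m0..m3 are the coefficients of 1, e1, e2, e3 and the imaginary parts give the bivectors (e2 e3: Im m1, e1 e3: -Im m2, e1 e2: Im m3).
Answer: 1/2 + 7/2*e1 + 4*e1 e2


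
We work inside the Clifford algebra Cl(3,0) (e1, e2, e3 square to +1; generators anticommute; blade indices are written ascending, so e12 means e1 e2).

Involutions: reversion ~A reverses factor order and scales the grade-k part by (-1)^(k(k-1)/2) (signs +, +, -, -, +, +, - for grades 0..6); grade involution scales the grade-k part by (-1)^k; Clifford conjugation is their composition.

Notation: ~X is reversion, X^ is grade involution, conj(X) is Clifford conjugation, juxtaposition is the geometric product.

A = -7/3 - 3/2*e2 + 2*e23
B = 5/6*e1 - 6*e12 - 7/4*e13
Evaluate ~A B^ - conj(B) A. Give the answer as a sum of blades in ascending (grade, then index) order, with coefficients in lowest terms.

first term: -127/18*e1 + 65/4*e12 - 95/12*e13 - 23/24*e123
second term: -127/18*e1 - 65/4*e12 + 95/12*e13 + 23/24*e123
Answer: 65/2*e12 - 95/6*e13 - 23/12*e123


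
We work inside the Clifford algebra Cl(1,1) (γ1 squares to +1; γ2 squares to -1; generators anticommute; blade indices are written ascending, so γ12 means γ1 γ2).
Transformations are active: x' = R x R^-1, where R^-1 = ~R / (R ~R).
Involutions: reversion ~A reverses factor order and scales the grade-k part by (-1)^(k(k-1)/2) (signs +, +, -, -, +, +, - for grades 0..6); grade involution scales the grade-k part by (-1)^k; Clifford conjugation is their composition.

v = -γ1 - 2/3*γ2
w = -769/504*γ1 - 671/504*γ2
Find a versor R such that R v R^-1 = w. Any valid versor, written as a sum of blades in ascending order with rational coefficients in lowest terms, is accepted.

Sketch: the shared square 5/9 makes R = v + w = -1273/504*γ1 - 1007/504*γ2 the natural versor; its sandwich fixes that direction, negates (v - w)/2, and sends v to w.
Answer: -1273/504*γ1 - 1007/504*γ2


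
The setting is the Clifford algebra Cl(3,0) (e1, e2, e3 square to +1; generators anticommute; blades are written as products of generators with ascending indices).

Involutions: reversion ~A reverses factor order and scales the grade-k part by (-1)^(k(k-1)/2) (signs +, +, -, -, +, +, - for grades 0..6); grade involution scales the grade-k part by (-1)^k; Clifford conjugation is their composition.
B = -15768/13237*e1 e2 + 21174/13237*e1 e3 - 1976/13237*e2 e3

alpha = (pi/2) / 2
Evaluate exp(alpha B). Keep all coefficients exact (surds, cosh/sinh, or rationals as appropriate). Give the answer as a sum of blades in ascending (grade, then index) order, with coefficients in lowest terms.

B^2 term by term: the squares give (-15768/13237)^2*(e1 e2)^2 + (21174/13237)^2*(e1 e3)^2 + (-1976/13237)^2*(e2 e3)^2 = 248629824/175218169*(-1) + 448338276/175218169*(-1) + 3904576/175218169*(-1) = -4 (each basis 2-blade squares to minus the product of its generators' squares); cross terms between blades sharing an index anticommute and cancel. So B^2 = -4.
B^2 = -4 — B^2 < 0, so the exponential closes trigonometrically: l = 2, alpha*l = pi/2, so exp(alpha B) = cos(pi/2) + (sin(pi/2)/2)*B = 0 + (1/2)*B.
Answer: -7884/13237*e1 e2 + 10587/13237*e1 e3 - 988/13237*e2 e3


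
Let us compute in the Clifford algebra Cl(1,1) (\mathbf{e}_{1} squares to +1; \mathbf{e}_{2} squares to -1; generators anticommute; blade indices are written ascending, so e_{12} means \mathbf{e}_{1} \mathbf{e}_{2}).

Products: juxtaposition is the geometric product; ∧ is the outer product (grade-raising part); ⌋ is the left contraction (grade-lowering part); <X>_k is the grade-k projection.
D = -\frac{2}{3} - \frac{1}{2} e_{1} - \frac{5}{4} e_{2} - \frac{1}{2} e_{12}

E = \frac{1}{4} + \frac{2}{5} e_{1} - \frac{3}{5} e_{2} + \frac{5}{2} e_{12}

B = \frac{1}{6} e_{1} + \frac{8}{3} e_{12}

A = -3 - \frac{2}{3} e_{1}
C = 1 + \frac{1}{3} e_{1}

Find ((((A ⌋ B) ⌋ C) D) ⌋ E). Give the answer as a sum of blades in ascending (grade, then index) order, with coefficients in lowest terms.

step 1: -\frac{1}{9} - \frac{1}{2} e_{1} - \frac{16}{9} e_{2} - 8 e_{12}
step 2: -\frac{5}{18} - \frac{1}{27} e_{1}
step 3: \frac{11}{54} + \frac{53}{324} e_{1} + \frac{79}{216} e_{2} + \frac{5}{27} e_{12}
step 4: \frac{647}{810} + \frac{239}{240} e_{1} + \frac{929}{3240} e_{2} + \frac{55}{108} e_{12}
Answer: \frac{647}{810} + \frac{239}{240} e_{1} + \frac{929}{3240} e_{2} + \frac{55}{108} e_{12}


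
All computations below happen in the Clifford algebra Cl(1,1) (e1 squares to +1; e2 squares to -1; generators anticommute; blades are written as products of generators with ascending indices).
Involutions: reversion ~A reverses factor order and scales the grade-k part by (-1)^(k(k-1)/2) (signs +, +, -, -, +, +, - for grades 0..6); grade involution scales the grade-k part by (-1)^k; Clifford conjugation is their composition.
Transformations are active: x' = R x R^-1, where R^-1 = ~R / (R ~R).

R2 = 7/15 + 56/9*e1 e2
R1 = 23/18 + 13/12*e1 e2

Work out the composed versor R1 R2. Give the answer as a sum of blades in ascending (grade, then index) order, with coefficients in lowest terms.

Distribute over the terms of R1 (each basis-blade product reordered to ascending indices, repeated generators contracted through their squares):
(23/18) R2 = 161/270 + 644/81*e1 e2
(13/12*e1 e2) R2 = 182/27 + 91/180*e1 e2
Summing the partial products and collecting blades:
Answer: 1981/270 + 13699/1620*e1 e2


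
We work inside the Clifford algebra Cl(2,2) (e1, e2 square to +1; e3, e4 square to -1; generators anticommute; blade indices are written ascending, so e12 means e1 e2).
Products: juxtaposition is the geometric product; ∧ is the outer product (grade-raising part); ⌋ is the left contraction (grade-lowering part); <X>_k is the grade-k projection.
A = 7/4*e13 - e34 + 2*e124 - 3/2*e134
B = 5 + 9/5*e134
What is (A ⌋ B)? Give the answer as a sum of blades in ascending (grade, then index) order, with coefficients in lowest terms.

step 1: 27/10 + 9/5*e1 + 63/20*e4
Answer: 27/10 + 9/5*e1 + 63/20*e4


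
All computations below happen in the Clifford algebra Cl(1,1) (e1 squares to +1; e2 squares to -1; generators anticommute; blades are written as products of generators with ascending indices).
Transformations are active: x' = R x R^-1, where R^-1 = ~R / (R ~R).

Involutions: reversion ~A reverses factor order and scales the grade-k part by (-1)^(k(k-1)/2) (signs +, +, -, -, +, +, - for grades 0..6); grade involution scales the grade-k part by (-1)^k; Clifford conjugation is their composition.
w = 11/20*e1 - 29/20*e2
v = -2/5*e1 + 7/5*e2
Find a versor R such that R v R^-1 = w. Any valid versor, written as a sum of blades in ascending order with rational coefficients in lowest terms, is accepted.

Take R = v + w = 3/20*e1 - 1/20*e2. Because q(v) = q(w) = -9/5, conjugation by R sends v exactly to w.
Answer: 3/20*e1 - 1/20*e2


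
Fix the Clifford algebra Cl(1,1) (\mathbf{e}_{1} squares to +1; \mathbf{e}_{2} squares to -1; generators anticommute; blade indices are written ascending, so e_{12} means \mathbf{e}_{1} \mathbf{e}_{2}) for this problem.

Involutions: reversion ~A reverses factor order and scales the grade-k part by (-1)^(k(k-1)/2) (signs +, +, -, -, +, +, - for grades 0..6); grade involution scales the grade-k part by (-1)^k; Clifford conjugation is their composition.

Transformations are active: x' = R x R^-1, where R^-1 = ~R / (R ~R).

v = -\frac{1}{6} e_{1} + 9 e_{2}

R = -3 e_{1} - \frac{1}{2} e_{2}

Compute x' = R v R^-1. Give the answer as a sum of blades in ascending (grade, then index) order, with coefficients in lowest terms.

~R = -3 e_{1} - \frac{1}{2} e_{2}, and R ~R = \frac{35}{4}, so R^-1 = ~R / (\frac{35}{4}).
R v = 5 - \frac{325}{12} e_{12}
Answer: -\frac{137}{42} e_{1} - \frac{67}{7} e_{2}


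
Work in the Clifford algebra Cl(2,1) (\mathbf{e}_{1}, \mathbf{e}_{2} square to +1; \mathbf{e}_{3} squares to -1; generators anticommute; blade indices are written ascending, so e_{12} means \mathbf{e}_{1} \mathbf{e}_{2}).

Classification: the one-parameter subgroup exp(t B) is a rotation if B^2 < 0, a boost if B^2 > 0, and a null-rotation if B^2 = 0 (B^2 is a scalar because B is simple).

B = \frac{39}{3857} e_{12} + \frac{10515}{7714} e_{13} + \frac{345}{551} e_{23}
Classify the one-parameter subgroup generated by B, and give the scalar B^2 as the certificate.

B^2 term by term: the squares give (\frac{39}{3857})^2*(e_{12})^2 + (\frac{10515}{7714})^2*(e_{13})^2 + (\frac{345}{551})^2*(e_{23})^2 = \frac{1521}{14876449}*(-1) + \frac{110565225}{59505796}*(+1) + \frac{119025}{303601}*(+1) = \frac{9}{4} (each basis 2-blade squares to minus the product of its generators' squares); cross terms between blades sharing an index anticommute and cancel. So B^2 = \frac{9}{4}.
Answer: boost, certificate B^2 = \frac{9}{4}. No conjugation can change B^2 = \frac{9}{4}; the sign gives the class.


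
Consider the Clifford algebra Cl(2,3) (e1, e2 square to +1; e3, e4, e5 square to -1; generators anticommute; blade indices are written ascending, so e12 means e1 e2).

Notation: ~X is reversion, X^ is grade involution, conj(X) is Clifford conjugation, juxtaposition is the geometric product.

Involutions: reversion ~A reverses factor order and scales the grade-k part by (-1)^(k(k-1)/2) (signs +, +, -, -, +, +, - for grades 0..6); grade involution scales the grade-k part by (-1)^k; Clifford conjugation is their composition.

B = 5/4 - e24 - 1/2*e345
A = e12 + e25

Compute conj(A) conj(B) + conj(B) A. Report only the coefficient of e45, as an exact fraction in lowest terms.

first term: -5/4*e12 - e14 - 5/4*e25 - e45 - 1/2*e234 + 1/2*e12345
second term: 5/4*e12 - e14 + 5/4*e25 - e45 - 1/2*e234 - 1/2*e12345
Answer: -2


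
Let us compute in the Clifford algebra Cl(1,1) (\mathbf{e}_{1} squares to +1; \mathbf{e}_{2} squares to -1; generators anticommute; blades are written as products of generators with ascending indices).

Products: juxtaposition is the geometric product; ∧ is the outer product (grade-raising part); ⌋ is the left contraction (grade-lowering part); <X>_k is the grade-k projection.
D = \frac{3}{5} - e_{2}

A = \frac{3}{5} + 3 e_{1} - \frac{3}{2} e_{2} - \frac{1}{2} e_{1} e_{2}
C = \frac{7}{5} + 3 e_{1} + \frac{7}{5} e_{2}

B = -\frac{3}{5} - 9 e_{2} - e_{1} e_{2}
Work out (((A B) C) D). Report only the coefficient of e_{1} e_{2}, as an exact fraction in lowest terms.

step 1: -\frac{334}{25} - \frac{24}{5} e_{1} - \frac{15}{2} e_{2} - \frac{273}{10} e_{1} e_{2}
step 2: -\frac{5651}{250} - \frac{429}{50} e_{1} + \frac{6587}{125} e_{2} - \frac{561}{25} e_{1} e_{2}
step 3: \frac{48917}{1250} - \frac{6897}{250} e_{1} + \frac{67777}{1250} e_{2} - \frac{1221}{250} e_{1} e_{2}
Answer: -\frac{1221}{250}


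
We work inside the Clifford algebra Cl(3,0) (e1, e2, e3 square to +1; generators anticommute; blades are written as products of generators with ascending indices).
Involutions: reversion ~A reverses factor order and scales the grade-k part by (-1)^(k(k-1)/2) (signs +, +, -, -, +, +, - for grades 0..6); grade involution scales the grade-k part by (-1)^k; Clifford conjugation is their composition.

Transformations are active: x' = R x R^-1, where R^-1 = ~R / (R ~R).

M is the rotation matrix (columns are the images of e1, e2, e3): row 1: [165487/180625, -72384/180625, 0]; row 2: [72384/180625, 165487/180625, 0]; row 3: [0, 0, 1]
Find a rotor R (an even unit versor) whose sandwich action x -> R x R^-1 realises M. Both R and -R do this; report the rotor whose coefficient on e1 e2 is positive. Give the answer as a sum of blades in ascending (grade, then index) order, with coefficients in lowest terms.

Method: write R = a + b12*e1 e2 + b13*e1 e3 + b23*e2 e3 with a^2 + b12^2 + b13^2 + b23^2 = 1 (so R^-1 = ~R). Expanding the columns R e_j ~R gives tr M = 4a^2 - 1 and, from the antisymmetric part, M21 - M12 = -4a*b12, M13 - M31 = 4a*b13, M32 - M23 = -4a*b23.
Here tr M = 511599/180625, so a^2 = (1 + tr M)/4 = 173056/180625 and a = ±416/425. Taking a = 416/425: M21 - M12 = 144768/180625, M13 - M31 = 0, M32 - M23 = 0, giving b12 = -87/425, b13 = 0, b23 = 0, i.e. R = 416/425 - 87/425*e1 e2.
Its e1 e2 coefficient is negative, so report the other preimage -R.
Answer: -416/425 + 87/425*e1 e2. Why the constraint matters: R and -R act identically through the sandwich — M has trace 511599/180625 either way — so only the sign condition on e1 e2 picks one of the two preimages.


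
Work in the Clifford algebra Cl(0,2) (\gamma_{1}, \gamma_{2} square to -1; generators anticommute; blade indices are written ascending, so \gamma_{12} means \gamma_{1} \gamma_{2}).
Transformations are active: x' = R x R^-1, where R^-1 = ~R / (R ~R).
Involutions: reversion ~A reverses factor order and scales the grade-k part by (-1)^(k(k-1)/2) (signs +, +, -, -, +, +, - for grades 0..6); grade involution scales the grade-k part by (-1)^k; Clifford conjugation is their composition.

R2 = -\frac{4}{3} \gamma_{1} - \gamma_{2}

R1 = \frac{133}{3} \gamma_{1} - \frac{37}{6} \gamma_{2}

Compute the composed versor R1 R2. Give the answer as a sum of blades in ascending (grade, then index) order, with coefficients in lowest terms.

Distribute over the terms of R1 (each basis-blade product reordered to ascending indices, repeated generators contracted through their squares):
(\frac{133}{3} \gamma_{1}) R2 = \frac{532}{9} - \frac{133}{3} \gamma_{12}
(-\frac{37}{6} \gamma_{2}) R2 = -\frac{37}{6} - \frac{74}{9} \gamma_{12}
Summing the partial products and collecting blades:
Answer: \frac{953}{18} - \frac{473}{9} \gamma_{12}


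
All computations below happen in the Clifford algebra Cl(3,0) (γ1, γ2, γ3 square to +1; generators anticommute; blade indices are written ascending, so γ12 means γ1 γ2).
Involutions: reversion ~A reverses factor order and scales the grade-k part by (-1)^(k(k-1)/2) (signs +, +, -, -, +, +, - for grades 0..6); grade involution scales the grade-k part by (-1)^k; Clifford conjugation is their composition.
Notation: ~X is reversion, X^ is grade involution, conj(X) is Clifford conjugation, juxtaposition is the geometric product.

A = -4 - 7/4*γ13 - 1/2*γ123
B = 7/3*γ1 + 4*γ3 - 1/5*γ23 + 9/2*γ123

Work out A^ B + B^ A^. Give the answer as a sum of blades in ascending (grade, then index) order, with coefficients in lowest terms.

first term: -9/4 - 487/30*γ1 - 63/8*γ2 - 143/12*γ3 + 33/20*γ12 + 59/30*γ23 - 18*γ123
second term: 9/4 + 73/30*γ1 + 63/8*γ2 + 241/12*γ3 - 33/20*γ12 - 11/30*γ23 + 18*γ123
Answer: -69/5*γ1 + 49/6*γ3 + 8/5*γ23


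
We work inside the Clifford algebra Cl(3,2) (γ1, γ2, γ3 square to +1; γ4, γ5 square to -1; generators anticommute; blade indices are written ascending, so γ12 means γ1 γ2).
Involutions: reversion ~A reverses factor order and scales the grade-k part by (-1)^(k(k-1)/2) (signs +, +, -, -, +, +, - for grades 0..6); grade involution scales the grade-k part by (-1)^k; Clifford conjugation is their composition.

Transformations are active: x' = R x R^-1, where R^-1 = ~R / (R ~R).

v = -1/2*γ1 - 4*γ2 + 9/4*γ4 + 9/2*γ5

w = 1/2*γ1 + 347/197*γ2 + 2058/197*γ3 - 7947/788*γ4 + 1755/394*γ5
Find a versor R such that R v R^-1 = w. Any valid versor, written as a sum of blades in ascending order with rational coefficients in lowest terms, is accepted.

A norm check does it: q(v) = q(w) = -145/16, hence R = v + w = -441/197*γ2 + 2058/197*γ3 - 3087/394*γ4 + 1764/197*γ5 realises the map — parallel part kept, (v - w)/2 negated, v carried to w.
Answer: -441/197*γ2 + 2058/197*γ3 - 3087/394*γ4 + 1764/197*γ5


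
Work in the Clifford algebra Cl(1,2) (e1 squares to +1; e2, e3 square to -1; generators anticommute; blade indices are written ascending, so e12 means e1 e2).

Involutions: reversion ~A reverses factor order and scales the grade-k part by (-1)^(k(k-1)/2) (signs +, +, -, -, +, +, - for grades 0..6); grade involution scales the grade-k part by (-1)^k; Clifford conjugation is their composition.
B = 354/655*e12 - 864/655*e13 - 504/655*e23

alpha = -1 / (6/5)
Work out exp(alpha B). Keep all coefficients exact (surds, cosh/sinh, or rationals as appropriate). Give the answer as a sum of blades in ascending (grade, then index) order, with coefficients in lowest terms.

B^2 term by term: the squares give (354/655)^2*(e12)^2 + (-864/655)^2*(e13)^2 + (-504/655)^2*(e23)^2 = 125316/429025*(+1) + 746496/429025*(+1) + 254016/429025*(-1) = 36/25 (each basis 2-blade squares to minus the product of its generators' squares); cross terms between blades sharing an index anticommute and cancel. So B^2 = 36/25.
B^2 = 36/25 — the series telescopes hyperbolically here: l = 6/5, alpha*l = -1, so exp(alpha B) = cosh(-1) + (sinh(-1)/(6/5))*B = cosh(1) + (-5*sinh(1)/6)*B.
Answer: cosh(1) - 59*sinh(1)/131*e12 + 144*sinh(1)/131*e13 + 84*sinh(1)/131*e23


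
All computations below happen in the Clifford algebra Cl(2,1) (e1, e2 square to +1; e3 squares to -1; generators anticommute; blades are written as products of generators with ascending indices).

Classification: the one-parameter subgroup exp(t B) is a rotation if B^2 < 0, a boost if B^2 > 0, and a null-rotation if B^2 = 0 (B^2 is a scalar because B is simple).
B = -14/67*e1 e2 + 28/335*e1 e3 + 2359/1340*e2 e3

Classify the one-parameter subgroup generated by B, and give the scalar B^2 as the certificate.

B^2 term by term: the squares give (-14/67)^2*(e1 e2)^2 + (28/335)^2*(e1 e3)^2 + (2359/1340)^2*(e2 e3)^2 = 196/4489*(-1) + 784/112225*(+1) + 5564881/1795600*(+1) = 49/16 (each basis 2-blade squares to minus the product of its generators' squares); cross terms between blades sharing an index anticommute and cancel. So B^2 = 49/16.
Answer: boost, certificate B^2 = 49/16. No conjugation can change B^2 = 49/16; the sign gives the class.


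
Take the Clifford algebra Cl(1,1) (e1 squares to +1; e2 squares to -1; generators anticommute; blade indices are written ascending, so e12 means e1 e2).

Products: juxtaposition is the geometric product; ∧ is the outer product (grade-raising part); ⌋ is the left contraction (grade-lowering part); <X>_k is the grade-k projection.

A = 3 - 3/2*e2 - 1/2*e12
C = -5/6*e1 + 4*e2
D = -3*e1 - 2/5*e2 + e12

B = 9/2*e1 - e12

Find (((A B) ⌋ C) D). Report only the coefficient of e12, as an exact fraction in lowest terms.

step 1: 1/2 + 15*e1 + 9/4*e2 + 15/4*e12
step 2: -43/2 - 5/12*e1 + 2*e2
step 3: 41/20 + 133/2*e1 + 491/60*e2 - 46/3*e12
Answer: -46/3


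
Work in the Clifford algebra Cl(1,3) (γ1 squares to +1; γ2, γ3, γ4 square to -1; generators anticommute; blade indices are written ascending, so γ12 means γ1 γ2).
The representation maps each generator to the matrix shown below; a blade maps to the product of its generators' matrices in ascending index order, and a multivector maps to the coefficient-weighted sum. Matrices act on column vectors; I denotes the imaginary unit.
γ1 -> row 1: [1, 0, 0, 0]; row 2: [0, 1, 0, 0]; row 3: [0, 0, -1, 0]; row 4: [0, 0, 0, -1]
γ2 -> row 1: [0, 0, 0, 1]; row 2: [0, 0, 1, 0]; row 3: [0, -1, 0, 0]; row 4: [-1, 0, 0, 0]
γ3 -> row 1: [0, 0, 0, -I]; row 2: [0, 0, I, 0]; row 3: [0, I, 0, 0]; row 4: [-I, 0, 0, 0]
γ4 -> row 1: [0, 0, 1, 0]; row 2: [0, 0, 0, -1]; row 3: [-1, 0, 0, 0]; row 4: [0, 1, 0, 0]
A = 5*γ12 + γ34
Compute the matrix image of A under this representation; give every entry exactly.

Bivector images (products of the table entries): rho(γ12) = rho(γ1)rho(γ2) = row 1: [0, 0, 0, 1]; row 2: [0, 0, 1, 0]; row 3: [0, 1, 0, 0]; row 4: [1, 0, 0, 0]; rho(γ34) = rho(γ3)rho(γ4) = row 1: [0, -I, 0, 0]; row 2: [-I, 0, 0, 0]; row 3: [0, 0, 0, -I]; row 4: [0, 0, -I, 0].
M = (5)*rho(γ12) + (1)*rho(γ34), summed entrywise:
Answer: row 1: [0, -I, 0, 5]; row 2: [-I, 0, 5, 0]; row 3: [0, 5, 0, -I]; row 4: [5, 0, -I, 0]


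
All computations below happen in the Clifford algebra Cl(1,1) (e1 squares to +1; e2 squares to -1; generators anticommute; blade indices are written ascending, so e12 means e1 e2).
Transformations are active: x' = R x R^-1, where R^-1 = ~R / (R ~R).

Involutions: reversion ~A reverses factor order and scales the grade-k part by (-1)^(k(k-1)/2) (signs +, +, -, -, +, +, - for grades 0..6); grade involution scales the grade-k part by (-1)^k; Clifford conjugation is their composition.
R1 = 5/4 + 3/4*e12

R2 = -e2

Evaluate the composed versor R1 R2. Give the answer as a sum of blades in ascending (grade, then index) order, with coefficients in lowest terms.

Distribute over the terms of R2 (each basis-blade product reordered to ascending indices, repeated generators contracted through their squares):
R1 (-e2) = 3/4*e1 - 5/4*e2
Answer: 3/4*e1 - 5/4*e2


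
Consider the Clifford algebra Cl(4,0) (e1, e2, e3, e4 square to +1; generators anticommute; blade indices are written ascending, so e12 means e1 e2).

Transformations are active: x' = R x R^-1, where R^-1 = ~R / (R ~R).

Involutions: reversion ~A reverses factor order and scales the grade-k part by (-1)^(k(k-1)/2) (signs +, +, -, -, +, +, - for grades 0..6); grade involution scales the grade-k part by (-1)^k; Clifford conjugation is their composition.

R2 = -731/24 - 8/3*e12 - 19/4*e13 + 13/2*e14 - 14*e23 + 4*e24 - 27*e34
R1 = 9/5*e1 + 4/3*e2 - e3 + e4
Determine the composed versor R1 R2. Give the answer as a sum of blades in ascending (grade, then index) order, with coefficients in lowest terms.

Distribute over the terms of R1 (each basis-blade product reordered to ascending indices, repeated generators contracted through their squares):
(9/5*e1) R2 = -2193/40*e1 - 24/5*e2 - 171/20*e3 + 117/10*e4 - 126/5*e123 + 36/5*e124 - 243/5*e134
(4/3*e2) R2 = 32/9*e1 - 731/18*e2 - 56/3*e3 + 16/3*e4 + 19/3*e123 - 26/3*e124 - 36*e234
(-e3) R2 = -19/4*e1 - 14*e2 + 731/24*e3 + 27*e4 + 8/3*e123 + 13/2*e134 + 4*e234
(e4) R2 = -13/2*e1 - 4*e2 + 27*e3 - 731/24*e4 - 8/3*e124 - 19/4*e134 - 14*e234
Summing the partial products and collecting blades:
Answer: -22507/360*e1 - 5707/90*e2 + 3629/120*e3 + 543/40*e4 - 81/5*e123 - 62/15*e124 - 937/20*e134 - 46*e234


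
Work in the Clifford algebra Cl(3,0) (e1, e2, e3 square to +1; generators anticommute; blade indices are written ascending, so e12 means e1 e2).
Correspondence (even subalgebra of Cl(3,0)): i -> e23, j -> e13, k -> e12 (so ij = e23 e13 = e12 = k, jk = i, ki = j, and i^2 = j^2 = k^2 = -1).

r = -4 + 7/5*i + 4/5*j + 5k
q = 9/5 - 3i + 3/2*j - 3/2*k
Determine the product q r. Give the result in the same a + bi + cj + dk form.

In blades: q = 9/5 - 3/2*e12 + 3/2*e13 - 3*e23, r = -4 + 5*e12 + 4/5*e13 + 7/5*e23.
Distribute q over r term by term (generator squares from the signature, products reordered to ascending indices): (9/5)*r = -36/5 + 9*e12 + 36/25*e13 + 63/25*e23; (-3/2*e12)*r = 15/2 + 6*e12 - 21/10*e13 + 6/5*e23; (3/2*e13)*r = -6/5 - 21/10*e12 - 6*e13 + 15/2*e23; (-3*e23)*r = 21/5 - 12/5*e12 + 15*e13 + 12*e23.
Sum: 33/10 + 21/2*e12 + 417/50*e13 + 1161/50*e23; translating back through the correspondence:
Answer: 33/10 + 1161/50*i + 417/50*j + 21/2*k


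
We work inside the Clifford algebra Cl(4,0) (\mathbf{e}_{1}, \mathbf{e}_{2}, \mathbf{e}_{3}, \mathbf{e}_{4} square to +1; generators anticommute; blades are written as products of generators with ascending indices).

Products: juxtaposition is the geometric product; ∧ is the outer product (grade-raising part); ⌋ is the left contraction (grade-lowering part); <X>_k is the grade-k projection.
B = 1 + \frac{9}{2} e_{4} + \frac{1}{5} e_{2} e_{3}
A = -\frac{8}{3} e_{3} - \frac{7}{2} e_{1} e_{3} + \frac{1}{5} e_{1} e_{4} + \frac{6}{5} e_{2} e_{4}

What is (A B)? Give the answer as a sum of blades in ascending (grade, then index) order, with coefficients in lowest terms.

step 1: \frac{9}{10} e_{1} + \frac{89}{15} e_{2} - \frac{8}{3} e_{3} + \frac{7}{10} e_{1} e_{2} - \frac{7}{2} e_{1} e_{3} + \frac{1}{5} e_{1} e_{4} + \frac{6}{5} e_{2} e_{4} - \frac{294}{25} e_{3} e_{4} - \frac{63}{4} e_{1} e_{3} e_{4} + \frac{1}{25} e_{1} e_{2} e_{3} e_{4}
Answer: \frac{9}{10} e_{1} + \frac{89}{15} e_{2} - \frac{8}{3} e_{3} + \frac{7}{10} e_{1} e_{2} - \frac{7}{2} e_{1} e_{3} + \frac{1}{5} e_{1} e_{4} + \frac{6}{5} e_{2} e_{4} - \frac{294}{25} e_{3} e_{4} - \frac{63}{4} e_{1} e_{3} e_{4} + \frac{1}{25} e_{1} e_{2} e_{3} e_{4}


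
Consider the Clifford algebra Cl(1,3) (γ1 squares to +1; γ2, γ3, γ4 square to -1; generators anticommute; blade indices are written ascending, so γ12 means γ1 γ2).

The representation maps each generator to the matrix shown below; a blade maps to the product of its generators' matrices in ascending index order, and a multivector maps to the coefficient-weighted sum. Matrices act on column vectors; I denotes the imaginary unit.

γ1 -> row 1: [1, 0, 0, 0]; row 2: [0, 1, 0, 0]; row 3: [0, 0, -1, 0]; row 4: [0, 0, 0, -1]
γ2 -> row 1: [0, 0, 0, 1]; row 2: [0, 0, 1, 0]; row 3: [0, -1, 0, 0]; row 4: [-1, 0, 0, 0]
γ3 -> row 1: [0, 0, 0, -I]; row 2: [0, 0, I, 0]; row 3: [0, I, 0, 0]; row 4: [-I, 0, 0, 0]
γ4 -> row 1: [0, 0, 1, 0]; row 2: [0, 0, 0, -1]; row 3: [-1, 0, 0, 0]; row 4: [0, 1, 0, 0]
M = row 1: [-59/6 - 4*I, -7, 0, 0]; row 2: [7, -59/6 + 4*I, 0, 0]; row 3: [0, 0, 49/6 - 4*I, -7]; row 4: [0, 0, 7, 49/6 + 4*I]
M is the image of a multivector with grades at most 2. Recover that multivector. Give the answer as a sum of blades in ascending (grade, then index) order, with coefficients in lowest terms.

Method: the blade images are trace-orthogonal — tr(rho(e_A) rho(e_B)^-1) = 4 if A = B and 0 otherwise — and rho(e_A)^-1 = (e_A)^2 * rho(e_A) with (e_A)^2 = +1 or -1, so the coefficient of e_A in the preimage is (e_A)^2 * tr(M rho(e_A))/4.
Nonzero projections over blades of grade <= 2: 1: (1)^2 = +1, tr(M 1) = -10/3, coefficient -5/6; γ1: (γ1)^2 = +1, tr(M rho(γ1)) = -36, coefficient -9; γ23: (γ23)^2 = -1, tr(M rho(γ23)) = -16, coefficient 4; γ24: (γ24)^2 = -1, tr(M rho(γ24)) = 28, coefficient -7. Every other blade of grade <= 2 projects to 0.
Answer: -5/6 - 9*γ1 + 4*γ23 - 7*γ24


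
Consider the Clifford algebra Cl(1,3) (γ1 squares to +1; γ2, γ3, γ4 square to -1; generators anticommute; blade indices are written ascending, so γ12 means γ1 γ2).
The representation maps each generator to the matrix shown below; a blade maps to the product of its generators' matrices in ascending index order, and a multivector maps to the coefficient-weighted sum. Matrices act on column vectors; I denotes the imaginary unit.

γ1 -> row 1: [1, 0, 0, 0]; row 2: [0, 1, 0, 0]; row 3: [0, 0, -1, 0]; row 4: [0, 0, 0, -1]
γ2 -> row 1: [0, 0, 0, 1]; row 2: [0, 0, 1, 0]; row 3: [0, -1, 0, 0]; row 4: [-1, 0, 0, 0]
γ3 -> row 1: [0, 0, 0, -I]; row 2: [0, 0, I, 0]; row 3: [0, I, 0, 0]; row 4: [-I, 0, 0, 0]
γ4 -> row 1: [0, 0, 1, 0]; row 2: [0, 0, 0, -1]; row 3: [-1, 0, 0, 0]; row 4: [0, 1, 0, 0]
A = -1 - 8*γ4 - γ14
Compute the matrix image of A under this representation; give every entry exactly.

Bivector images (products of the table entries): rho(γ14) = rho(γ1)rho(γ4) = row 1: [0, 0, 1, 0]; row 2: [0, 0, 0, -1]; row 3: [1, 0, 0, 0]; row 4: [0, -1, 0, 0].
M = (-1)*1 + (-8)*rho(γ4) + (-1)*rho(γ14), summed entrywise (1 is the identity matrix):
Answer: row 1: [-1, 0, -9, 0]; row 2: [0, -1, 0, 9]; row 3: [7, 0, -1, 0]; row 4: [0, -7, 0, -1]


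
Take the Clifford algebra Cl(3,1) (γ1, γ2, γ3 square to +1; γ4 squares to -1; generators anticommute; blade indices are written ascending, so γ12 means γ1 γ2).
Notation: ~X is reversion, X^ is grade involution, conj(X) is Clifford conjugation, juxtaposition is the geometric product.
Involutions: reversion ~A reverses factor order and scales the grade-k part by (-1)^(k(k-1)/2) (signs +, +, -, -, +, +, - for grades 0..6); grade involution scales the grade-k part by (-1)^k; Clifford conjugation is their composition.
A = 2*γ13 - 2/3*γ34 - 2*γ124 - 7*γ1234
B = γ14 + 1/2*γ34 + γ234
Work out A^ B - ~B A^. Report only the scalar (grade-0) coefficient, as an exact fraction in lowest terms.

first term: -1/3 - 7*γ1 - 8/3*γ2 - 7/2*γ12 - 4/3*γ13 + γ14 - 7*γ23 - 2*γ34 + γ123 - 2*γ124
second term: 1/3 - 7*γ1 + 8/3*γ2 + 7/2*γ12 - 4/3*γ13 + γ14 + 7*γ23 - 2*γ34 + γ123 - 2*γ124
Answer: -2/3


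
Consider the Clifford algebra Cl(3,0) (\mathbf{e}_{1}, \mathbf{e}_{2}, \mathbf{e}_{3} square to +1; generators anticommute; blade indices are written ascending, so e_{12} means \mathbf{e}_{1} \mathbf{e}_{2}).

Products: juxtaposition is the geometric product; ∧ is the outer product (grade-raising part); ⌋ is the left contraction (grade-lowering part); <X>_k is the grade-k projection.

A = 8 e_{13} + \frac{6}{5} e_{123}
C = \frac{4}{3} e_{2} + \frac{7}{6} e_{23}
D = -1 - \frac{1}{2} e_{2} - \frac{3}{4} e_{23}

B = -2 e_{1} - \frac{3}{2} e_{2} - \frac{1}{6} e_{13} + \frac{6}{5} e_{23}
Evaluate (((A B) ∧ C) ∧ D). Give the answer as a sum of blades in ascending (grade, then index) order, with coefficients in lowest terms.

step 1: \frac{4}{3} - \frac{36}{25} e_{1} - \frac{1}{5} e_{2} + 16 e_{3} - \frac{48}{5} e_{12} + \frac{9}{5} e_{13} - \frac{12}{5} e_{23} + 12 e_{123}
step 2: \frac{16}{9} e_{2} - \frac{48}{25} e_{12} - \frac{178}{9} e_{23} - \frac{102}{25} e_{123}
step 3: -\frac{16}{9} e_{2} + \frac{48}{25} e_{12} + \frac{178}{9} e_{23} + \frac{102}{25} e_{123}
Answer: -\frac{16}{9} e_{2} + \frac{48}{25} e_{12} + \frac{178}{9} e_{23} + \frac{102}{25} e_{123}


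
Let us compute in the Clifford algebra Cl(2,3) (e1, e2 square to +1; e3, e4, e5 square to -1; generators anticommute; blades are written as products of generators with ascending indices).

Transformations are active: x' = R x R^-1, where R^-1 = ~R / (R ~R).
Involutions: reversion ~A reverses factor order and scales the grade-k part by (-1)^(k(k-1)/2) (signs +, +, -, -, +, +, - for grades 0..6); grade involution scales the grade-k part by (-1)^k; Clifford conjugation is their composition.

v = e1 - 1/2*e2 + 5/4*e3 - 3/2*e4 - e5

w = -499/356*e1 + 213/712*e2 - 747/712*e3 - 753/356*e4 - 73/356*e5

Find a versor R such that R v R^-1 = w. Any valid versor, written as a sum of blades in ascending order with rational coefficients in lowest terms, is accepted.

Take R = v + w = -143/356*e1 - 143/712*e2 + 143/712*e3 - 1287/356*e4 - 429/356*e5. Because q(v) = q(w) = -57/16, conjugation by R sends v exactly to w.
Answer: -143/356*e1 - 143/712*e2 + 143/712*e3 - 1287/356*e4 - 429/356*e5


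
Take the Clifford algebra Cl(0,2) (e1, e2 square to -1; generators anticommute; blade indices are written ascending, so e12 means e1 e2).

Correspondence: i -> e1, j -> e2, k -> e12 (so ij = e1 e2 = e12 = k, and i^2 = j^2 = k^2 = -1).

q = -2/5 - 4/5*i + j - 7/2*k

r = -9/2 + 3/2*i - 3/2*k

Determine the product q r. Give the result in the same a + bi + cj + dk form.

In blades: q = -2/5 - 4/5*e1 + e2 - 7/2*e12, r = -9/2 + 3/2*e1 - 3/2*e12.
Distribute q over r term by term (generator squares from the signature, products reordered to ascending indices): (-2/5)*r = 9/5 - 3/5*e1 + 3/5*e12; (-4/5*e1)*r = 6/5 + 18/5*e1 - 6/5*e2; (e2)*r = -3/2*e1 - 9/2*e2 - 3/2*e12; (-7/2*e12)*r = -21/4 - 21/4*e2 + 63/4*e12.
Sum: -9/4 + 3/2*e1 - 219/20*e2 + 297/20*e12; translating back through the correspondence:
Answer: -9/4 + 3/2*i - 219/20*j + 297/20*k


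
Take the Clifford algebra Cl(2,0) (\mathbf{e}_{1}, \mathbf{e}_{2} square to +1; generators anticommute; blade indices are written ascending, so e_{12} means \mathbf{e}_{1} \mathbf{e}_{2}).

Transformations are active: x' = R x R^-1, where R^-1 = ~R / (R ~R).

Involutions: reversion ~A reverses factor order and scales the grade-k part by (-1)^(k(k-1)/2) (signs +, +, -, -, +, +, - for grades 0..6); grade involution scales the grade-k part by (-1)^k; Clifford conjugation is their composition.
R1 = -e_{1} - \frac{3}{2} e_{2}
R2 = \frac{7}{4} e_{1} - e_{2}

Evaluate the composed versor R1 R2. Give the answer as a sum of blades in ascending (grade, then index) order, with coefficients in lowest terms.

Distribute over the terms of R1 (each basis-blade product reordered to ascending indices, repeated generators contracted through their squares):
(-e_{1}) R2 = -\frac{7}{4} + e_{12}
(-\frac{3}{2} e_{2}) R2 = \frac{3}{2} + \frac{21}{8} e_{12}
Summing the partial products and collecting blades:
Answer: -\frac{1}{4} + \frac{29}{8} e_{12}


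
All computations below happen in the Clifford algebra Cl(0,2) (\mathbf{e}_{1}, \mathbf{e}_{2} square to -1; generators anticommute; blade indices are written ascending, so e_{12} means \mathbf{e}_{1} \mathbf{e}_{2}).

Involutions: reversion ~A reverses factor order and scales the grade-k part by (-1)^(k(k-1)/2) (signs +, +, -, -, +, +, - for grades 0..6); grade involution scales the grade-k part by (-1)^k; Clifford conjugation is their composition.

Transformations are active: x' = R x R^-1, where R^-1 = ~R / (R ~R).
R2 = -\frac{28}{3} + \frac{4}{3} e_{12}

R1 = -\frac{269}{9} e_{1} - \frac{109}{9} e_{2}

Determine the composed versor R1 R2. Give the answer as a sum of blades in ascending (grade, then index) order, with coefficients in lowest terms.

Distribute over the terms of R1 (each basis-blade product reordered to ascending indices, repeated generators contracted through their squares):
(-\frac{269}{9} e_{1}) R2 = \frac{7532}{27} e_{1} + \frac{1076}{27} e_{2}
(-\frac{109}{9} e_{2}) R2 = -\frac{436}{27} e_{1} + \frac{3052}{27} e_{2}
Summing the partial products and collecting blades:
Answer: \frac{7096}{27} e_{1} + \frac{1376}{9} e_{2}


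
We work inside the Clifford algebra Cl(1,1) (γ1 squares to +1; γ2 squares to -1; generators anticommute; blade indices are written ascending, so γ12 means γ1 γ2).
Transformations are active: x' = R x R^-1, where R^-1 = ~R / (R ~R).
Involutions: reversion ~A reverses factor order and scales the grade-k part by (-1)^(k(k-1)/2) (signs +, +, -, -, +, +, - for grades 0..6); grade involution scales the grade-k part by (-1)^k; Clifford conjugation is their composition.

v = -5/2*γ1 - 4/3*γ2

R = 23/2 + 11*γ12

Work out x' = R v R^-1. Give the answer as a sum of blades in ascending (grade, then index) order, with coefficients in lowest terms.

~R = 23/2 - 11*γ12, and R ~R = 45/4, so R^-1 = ~R / (45/4).
R v = -169/12*γ1 + 73/6*γ2
Answer: -7099/270*γ1 + 3538/135*γ2


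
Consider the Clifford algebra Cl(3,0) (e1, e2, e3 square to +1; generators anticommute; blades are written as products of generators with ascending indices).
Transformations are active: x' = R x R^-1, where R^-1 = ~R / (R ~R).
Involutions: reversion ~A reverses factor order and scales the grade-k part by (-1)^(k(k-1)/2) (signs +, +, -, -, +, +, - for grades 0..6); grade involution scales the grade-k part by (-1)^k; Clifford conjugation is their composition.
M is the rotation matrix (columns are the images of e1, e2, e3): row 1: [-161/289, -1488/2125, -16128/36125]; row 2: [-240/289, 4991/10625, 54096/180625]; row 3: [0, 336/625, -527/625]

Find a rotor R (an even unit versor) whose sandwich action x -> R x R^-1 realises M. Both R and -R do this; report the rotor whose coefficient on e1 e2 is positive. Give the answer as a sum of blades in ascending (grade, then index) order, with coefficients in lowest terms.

Method: write R = a + b12*e1 e2 + b13*e1 e3 + b23*e2 e3 with a^2 + b12^2 + b13^2 + b23^2 = 1 (so R^-1 = ~R). Expanding the columns R e_j ~R gives tr M = 4a^2 - 1 and, from the antisymmetric part, M21 - M12 = -4a*b12, M13 - M31 = 4a*b13, M32 - M23 = -4a*b23.
Here tr M = -168081/180625, so a^2 = (1 + tr M)/4 = 3136/180625 and a = ±56/425. Taking a = 56/425: M21 - M12 = -4704/36125, M13 - M31 = -16128/36125, M32 - M23 = 43008/180625, giving b12 = 21/85, b13 = -72/85, b23 = -192/425, i.e. R = 56/425 + 21/85*e1 e2 - 72/85*e1 e3 - 192/425*e2 e3.
Its e1 e2 coefficient is already positive.
Answer: 56/425 + 21/85*e1 e2 - 72/85*e1 e3 - 192/425*e2 e3. Recall the cover is two-to-one: with M of trace -168081/180625, both preimages act alike, and the stated e1 e2 sign chooses the sheet.


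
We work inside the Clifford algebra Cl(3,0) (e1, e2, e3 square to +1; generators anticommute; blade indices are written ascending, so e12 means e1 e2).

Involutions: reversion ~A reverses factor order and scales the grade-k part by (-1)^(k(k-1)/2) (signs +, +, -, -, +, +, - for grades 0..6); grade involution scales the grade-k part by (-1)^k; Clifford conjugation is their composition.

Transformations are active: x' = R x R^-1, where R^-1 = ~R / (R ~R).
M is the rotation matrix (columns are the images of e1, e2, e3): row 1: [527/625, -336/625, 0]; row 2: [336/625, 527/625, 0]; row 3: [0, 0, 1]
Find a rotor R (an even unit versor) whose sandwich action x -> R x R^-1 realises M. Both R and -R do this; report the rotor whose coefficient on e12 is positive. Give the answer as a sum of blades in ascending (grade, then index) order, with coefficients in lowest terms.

Method: write R = a + b12*e12 + b13*e13 + b23*e23 with a^2 + b12^2 + b13^2 + b23^2 = 1 (so R^-1 = ~R). Expanding the columns R e_j ~R gives tr M = 4a^2 - 1 and, from the antisymmetric part, M21 - M12 = -4a*b12, M13 - M31 = 4a*b13, M32 - M23 = -4a*b23.
Here tr M = 1679/625, so a^2 = (1 + tr M)/4 = 576/625 and a = ±24/25. Taking a = 24/25: M21 - M12 = 672/625, M13 - M31 = 0, M32 - M23 = 0, giving b12 = -7/25, b13 = 0, b23 = 0, i.e. R = 24/25 - 7/25*e12.
Its e12 coefficient is negative, so report the other preimage -R.
Answer: -24/25 + 7/25*e12. Key observation: the double cover Spin(3) -> SO(3) sends R and -R to the same matrix (trace 1679/625 here), so the stated sign of the e12 coefficient is what selects one sheet.


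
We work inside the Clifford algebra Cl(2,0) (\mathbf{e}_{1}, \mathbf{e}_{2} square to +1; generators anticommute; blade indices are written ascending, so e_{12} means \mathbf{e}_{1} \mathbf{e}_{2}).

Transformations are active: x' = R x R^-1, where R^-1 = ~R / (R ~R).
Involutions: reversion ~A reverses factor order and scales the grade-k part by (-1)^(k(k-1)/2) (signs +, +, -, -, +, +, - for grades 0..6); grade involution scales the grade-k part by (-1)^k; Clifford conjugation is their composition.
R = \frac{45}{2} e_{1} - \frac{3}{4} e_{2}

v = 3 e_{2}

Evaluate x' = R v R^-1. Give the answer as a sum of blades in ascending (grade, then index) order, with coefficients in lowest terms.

~R = \frac{45}{2} e_{1} - \frac{3}{4} e_{2}, and R ~R = \frac{8109}{16}, so R^-1 = ~R / (\frac{8109}{16}).
R v = -\frac{9}{4} + \frac{135}{2} e_{12}
Answer: -\frac{180}{901} e_{1} - \frac{2697}{901} e_{2}


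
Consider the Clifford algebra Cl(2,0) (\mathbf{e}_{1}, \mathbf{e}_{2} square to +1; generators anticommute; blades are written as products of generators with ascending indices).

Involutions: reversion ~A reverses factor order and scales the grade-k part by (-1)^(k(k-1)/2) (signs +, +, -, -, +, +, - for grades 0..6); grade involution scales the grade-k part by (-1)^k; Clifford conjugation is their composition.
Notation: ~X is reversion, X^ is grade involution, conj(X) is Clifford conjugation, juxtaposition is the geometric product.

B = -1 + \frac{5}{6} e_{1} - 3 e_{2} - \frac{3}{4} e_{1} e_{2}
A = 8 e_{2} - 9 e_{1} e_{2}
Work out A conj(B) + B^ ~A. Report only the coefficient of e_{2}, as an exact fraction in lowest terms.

first term: \frac{123}{4} - 33 e_{1} - \frac{31}{2} e_{2} + \frac{47}{3} e_{1} e_{2}
second term: \frac{123}{4} - 33 e_{1} - \frac{31}{2} e_{2} - \frac{47}{3} e_{1} e_{2}
Answer: -31
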